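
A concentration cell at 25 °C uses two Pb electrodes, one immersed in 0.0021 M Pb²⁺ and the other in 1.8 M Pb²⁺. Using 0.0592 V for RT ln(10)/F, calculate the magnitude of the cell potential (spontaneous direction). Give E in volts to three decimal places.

For a concentration cell E°cell = 0. The 1.8 M side is the cathode (reduction is favoured where [Pb²⁺] is higher).
With n = 2, E = −(0.0592/2) log([Pb²⁺]ₐₙ/[Pb²⁺]꜀ₐₜ) = −(0.0592/2) log(0.0021/1.8) = −(0.0592/2)(-2.933) = +0.087 V.

+0.087 V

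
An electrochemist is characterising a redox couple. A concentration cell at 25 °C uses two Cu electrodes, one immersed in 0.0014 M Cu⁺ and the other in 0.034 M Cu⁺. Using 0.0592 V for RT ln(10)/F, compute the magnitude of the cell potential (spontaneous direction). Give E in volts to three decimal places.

+0.082 V

For a concentration cell E°cell = 0. The 0.034 M side is the cathode (reduction is favoured where [Cu⁺] is higher).
With n = 1, E = −(0.0592/1) log([Cu⁺]ₐₙ/[Cu⁺]꜀ₐₜ) = −(0.0592/1) log(0.0014/0.034) = −(0.0592/1)(-1.385) = +0.082 V.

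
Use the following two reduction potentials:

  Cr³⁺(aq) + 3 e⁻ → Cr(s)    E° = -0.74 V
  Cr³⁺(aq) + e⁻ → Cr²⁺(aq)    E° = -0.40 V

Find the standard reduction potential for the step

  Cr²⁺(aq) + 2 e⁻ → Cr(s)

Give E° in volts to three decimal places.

-0.910 V

Sequential free energies add, so n₃E°₃ = n₁E°₁ + n₂E°₂.
With n₃ = 3, and the known step contributing 1×(-0.40) V, the unknown satisfies 2·E° = 3×(-0.74) − 1×(-0.40) = -1.820.
E° = -1.820 / 2 = -0.910 V.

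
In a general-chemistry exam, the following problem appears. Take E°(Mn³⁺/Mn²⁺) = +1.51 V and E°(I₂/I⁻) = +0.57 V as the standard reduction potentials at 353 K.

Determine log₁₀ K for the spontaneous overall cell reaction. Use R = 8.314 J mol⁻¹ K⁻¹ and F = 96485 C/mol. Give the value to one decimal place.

Cathode: Mn³⁺/Mn²⁺; anode: I₂/I⁻. E°cell = (+1.51) − (+0.57) = +0.94 V, with n = 2.
ΔG° = −nFE° = −RT ln K, so ln K = nFE°/(RT) = (2)(96485)(+0.94) / ((8.314)(353)) = 61.806.
log₁₀ K = 61.806 / ln 10 = 26.8.

26.8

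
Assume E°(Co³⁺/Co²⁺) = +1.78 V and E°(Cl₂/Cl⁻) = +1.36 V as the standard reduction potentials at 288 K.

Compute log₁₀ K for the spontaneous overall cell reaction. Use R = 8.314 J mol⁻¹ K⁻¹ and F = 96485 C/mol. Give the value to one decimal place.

14.7

Cathode: Co³⁺/Co²⁺; anode: Cl₂/Cl⁻. E°cell = (+1.78) − (+1.36) = +0.42 V, with n = 2.
ΔG° = −nFE° = −RT ln K, so ln K = nFE°/(RT) = (2)(96485)(+0.42) / ((8.314)(288)) = 33.848.
log₁₀ K = 33.848 / ln 10 = 14.7.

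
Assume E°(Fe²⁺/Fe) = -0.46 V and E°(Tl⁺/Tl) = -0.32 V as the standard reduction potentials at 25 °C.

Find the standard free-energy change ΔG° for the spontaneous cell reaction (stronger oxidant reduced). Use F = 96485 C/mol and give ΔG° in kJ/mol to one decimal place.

-27.0 kJ/mol

Tl⁺/Tl (E° = -0.32 V) is the cathode; Fe²⁺/Fe (E° = -0.46 V) is the anode, so E°cell = +0.14 V.
Balancing electrons gives n = 2 (lcm of 1 and 2).
ΔG° = −nFE° = −(2)(96485)(+0.14) = -27,016 J = -27.0 kJ/mol.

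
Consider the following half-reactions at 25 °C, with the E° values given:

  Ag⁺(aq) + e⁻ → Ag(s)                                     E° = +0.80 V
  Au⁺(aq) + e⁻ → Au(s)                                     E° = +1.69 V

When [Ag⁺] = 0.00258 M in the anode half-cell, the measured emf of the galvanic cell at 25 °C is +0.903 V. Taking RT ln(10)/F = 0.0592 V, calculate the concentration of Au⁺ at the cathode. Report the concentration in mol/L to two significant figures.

Au⁺/Au is the cathode, Ag⁺/Ag the anode: E°cell = +0.89 V, n = 1.
Overall reaction: Au⁺(aq) + Ag(s) → Au(s) + Ag⁺(aq); Q = [Ag⁺]^1/[Au⁺]^1.
From E = E° − (0.0592/n) log Q: log Q = (E° − E)·n/0.0592 = (+0.89 − (+0.903))·1/0.0592 = -0.2196.
So 1·log[Au⁺] = 1·log(0.00258) − log Q = -2.5884 − (-0.2196) = -2.3688; [Au⁺] = 10^(-2.3688) ≈ 0.0043 M.

0.0043 M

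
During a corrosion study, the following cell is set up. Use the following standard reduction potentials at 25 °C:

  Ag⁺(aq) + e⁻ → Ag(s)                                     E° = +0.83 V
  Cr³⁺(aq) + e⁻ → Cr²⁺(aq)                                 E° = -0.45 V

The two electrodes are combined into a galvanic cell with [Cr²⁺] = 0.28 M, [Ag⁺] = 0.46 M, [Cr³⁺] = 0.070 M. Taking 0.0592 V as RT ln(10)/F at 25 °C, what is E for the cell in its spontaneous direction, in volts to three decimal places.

+1.296 V

Ag⁺/Ag is the cathode (higher E°), Cr³⁺/Cr²⁺ the anode: E°cell = +0.83 − (-0.45) = +1.28 V, n = 1.
Overall: Ag⁺(aq) + Cr²⁺(aq) → Ag(s) + Cr³⁺(aq)
Q = [Cr³⁺] / ([Ag⁺]·[Cr²⁺]); log Q = -0.265.
E = E° − (0.0592/n) log Q = +1.28 − (0.0592/1)(-0.265) = +1.296 V.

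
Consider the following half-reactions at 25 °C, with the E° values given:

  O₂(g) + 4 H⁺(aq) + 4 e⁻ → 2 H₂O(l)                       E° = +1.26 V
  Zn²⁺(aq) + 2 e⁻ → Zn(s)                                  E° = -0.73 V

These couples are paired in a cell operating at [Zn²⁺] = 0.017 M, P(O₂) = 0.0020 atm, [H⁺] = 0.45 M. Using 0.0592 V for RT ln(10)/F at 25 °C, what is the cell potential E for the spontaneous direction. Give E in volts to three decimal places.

O₂/H₂O is the cathode (higher E°), Zn²⁺/Zn the anode: E°cell = +1.26 − (-0.73) = +1.99 V, n = 4.
Overall: O₂(g) + 4 H⁺(aq) + 2 Zn(s) → 2 H₂O(l) + 2 Zn²⁺(aq)
Q = [Zn²⁺]^2 / (P(O₂)·[H⁺]^4); log Q = 0.547.
E = E° − (0.0592/n) log Q = +1.99 − (0.0592/4)(0.547) = +1.982 V.

+1.982 V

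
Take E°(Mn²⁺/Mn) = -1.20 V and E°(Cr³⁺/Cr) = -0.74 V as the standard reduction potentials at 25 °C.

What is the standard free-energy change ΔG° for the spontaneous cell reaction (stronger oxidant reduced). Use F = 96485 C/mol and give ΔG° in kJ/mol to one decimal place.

-266.3 kJ/mol

Cr³⁺/Cr (E° = -0.74 V) is the cathode; Mn²⁺/Mn (E° = -1.20 V) is the anode, so E°cell = +0.46 V.
Balancing electrons gives n = 6 (lcm of 3 and 2).
ΔG° = −nFE° = −(6)(96485)(+0.46) = -266,299 J = -266.3 kJ/mol.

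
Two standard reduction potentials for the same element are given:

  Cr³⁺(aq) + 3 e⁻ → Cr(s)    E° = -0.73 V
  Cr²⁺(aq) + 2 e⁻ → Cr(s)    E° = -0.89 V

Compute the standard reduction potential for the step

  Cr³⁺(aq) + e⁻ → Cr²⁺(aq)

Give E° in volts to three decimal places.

Sequential free energies add, so n₃E°₃ = n₁E°₁ + n₂E°₂.
With n₃ = 3, and the known step contributing 2×(-0.89) V, the unknown satisfies 1·E° = 3×(-0.73) − 2×(-0.89) = -0.410.
E° = -0.410 / 1 = -0.410 V.

-0.410 V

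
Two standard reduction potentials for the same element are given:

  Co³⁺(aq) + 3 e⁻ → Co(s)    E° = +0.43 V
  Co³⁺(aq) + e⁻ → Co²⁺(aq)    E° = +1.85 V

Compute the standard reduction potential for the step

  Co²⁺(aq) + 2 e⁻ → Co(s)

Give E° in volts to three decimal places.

-0.280 V

Sequential free energies add, so n₃E°₃ = n₁E°₁ + n₂E°₂.
With n₃ = 3, and the known step contributing 1×(+1.85) V, the unknown satisfies 2·E° = 3×(+0.43) − 1×(+1.85) = -0.560.
E° = -0.560 / 2 = -0.280 V.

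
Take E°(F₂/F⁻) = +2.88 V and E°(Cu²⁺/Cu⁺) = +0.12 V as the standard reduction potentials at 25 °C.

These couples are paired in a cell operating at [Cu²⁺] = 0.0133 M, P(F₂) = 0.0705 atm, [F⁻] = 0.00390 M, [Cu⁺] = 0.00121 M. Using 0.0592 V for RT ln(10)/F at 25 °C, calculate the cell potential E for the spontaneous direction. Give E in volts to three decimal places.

+2.807 V

F₂/F⁻ is the cathode (higher E°), Cu²⁺/Cu⁺ the anode: E°cell = +2.88 − (+0.12) = +2.76 V, n = 2.
Overall: F₂(g) + 2 Cu⁺(aq) → 2 F⁻(aq) + 2 Cu²⁺(aq)
Q = [F⁻]^2·[Cu²⁺]^2 / (P(F₂)·[Cu⁺]^2); log Q = -1.584.
E = E° − (0.0592/n) log Q = +2.76 − (0.0592/2)(-1.584) = +2.807 V.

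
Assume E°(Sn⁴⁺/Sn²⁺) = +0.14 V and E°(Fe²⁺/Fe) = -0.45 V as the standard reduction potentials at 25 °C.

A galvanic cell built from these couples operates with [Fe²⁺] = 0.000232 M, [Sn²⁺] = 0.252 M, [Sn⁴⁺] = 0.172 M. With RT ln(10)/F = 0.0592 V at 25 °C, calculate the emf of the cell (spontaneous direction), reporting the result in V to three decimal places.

+0.693 V

Sn⁴⁺/Sn²⁺ is the cathode (higher E°), Fe²⁺/Fe the anode: E°cell = +0.14 − (-0.45) = +0.59 V, n = 2.
Overall: Sn⁴⁺(aq) + Fe(s) → Sn²⁺(aq) + Fe²⁺(aq)
Q = [Sn²⁺]·[Fe²⁺] / ([Sn⁴⁺]); log Q = -3.469.
E = E° − (0.0592/n) log Q = +0.59 − (0.0592/2)(-3.469) = +0.693 V.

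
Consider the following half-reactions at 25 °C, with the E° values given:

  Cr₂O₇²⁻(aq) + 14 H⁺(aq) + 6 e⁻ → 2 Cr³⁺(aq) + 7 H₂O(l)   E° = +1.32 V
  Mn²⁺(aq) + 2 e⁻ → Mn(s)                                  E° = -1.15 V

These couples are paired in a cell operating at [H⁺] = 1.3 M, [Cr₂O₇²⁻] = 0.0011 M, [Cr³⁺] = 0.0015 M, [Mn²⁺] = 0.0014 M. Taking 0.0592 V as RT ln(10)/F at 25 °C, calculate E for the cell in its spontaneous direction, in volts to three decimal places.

Cr₂O₇²⁻/Cr³⁺ is the cathode (higher E°), Mn²⁺/Mn the anode: E°cell = +1.32 − (-1.15) = +2.47 V, n = 6.
Overall: Cr₂O₇²⁻(aq) + 14 H⁺(aq) + 3 Mn(s) → 2 Cr³⁺(aq) + 7 H₂O(l) + 3 Mn²⁺(aq)
Q = [Cr³⁺]^2·[Mn²⁺]^3 / ([Cr₂O₇²⁻]·[H⁺]^14); log Q = -12.846.
E = E° − (0.0592/n) log Q = +2.47 − (0.0592/6)(-12.846) = +2.597 V.

+2.597 V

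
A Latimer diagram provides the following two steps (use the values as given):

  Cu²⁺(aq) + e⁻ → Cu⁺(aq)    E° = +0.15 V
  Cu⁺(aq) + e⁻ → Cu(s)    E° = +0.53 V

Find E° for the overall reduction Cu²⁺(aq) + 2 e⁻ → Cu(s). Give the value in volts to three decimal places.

Standard free energies of sequential steps add: ΔG°₃ = ΔG°₁ + ΔG°₂, so n₃E°₃ = n₁E°₁ + n₂E°₂.
E°₃ = (1×+0.15 + 1×+0.53) / 2 = (+0.680) / 2 = +0.340 V.

+0.340 V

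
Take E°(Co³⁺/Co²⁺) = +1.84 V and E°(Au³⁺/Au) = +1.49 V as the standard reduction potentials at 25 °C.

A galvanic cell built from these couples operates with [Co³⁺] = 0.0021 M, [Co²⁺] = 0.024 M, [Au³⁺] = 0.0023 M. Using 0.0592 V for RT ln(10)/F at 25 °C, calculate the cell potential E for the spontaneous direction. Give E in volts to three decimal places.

+0.339 V

Co³⁺/Co²⁺ is the cathode (higher E°), Au³⁺/Au the anode: E°cell = +1.84 − (+1.49) = +0.35 V, n = 3.
Overall: 3 Co³⁺(aq) + Au(s) → 3 Co²⁺(aq) + Au³⁺(aq)
Q = [Co²⁺]^3·[Au³⁺] / ([Co³⁺]^3); log Q = 0.536.
E = E° − (0.0592/n) log Q = +0.35 − (0.0592/3)(0.536) = +0.339 V.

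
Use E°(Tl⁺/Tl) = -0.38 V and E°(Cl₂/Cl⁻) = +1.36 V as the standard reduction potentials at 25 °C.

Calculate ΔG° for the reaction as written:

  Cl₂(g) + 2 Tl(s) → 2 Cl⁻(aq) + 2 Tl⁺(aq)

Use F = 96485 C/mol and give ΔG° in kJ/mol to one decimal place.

As written, Cl₂/Cl⁻ is reduced (cathode) and Tl⁺/Tl is oxidised (anode), so E°cell = (+1.36) − (-0.38) = +1.74 V.
Balancing electrons gives n = 2.
ΔG° = −nFE° = −(2)(96485)(+1.74) = -335,768 J = -335.8 kJ/mol.

-335.8 kJ/mol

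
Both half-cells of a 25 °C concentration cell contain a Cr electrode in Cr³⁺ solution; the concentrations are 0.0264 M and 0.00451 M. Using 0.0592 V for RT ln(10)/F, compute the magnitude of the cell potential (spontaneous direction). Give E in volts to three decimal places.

For a concentration cell E°cell = 0. The 0.0264 M side is the cathode (reduction is favoured where [Cr³⁺] is higher).
With n = 3, E = −(0.0592/3) log([Cr³⁺]ₐₙ/[Cr³⁺]꜀ₐₜ) = −(0.0592/3) log(0.00451/0.0264) = −(0.0592/3)(-0.767) = +0.015 V.

+0.015 V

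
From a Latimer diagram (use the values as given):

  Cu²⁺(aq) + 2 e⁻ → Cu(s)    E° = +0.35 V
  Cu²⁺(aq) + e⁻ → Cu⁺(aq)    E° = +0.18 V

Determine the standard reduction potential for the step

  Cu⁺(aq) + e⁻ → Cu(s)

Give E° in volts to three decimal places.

+0.520 V

Sequential free energies add, so n₃E°₃ = n₁E°₁ + n₂E°₂.
With n₃ = 2, and the known step contributing 1×(+0.18) V, the unknown satisfies 1·E° = 2×(+0.35) − 1×(+0.18) = +0.520.
E° = +0.520 / 1 = +0.520 V.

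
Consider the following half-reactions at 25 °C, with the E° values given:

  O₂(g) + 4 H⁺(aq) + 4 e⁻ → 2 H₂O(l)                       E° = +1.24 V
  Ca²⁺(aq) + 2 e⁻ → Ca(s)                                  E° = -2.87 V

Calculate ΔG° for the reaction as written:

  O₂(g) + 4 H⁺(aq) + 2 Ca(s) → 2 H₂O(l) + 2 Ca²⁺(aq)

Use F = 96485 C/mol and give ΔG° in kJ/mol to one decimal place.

-1586.2 kJ/mol

As written, O₂/H₂O is reduced (cathode) and Ca²⁺/Ca is oxidised (anode), so E°cell = (+1.24) − (-2.87) = +4.11 V.
Balancing electrons gives n = 4.
ΔG° = −nFE° = −(4)(96485)(+4.11) = -1,586,213 J = -1586.2 kJ/mol.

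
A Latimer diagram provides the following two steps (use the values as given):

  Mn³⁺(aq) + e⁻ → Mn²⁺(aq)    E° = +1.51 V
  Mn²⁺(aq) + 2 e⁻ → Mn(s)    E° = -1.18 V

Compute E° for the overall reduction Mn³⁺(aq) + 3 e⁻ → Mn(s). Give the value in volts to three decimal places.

Since ΔG° = −nFE° is additive over sequential reductions, n₃E°₃ = n₁E°₁ + n₂E°₂.
E°₃ = (1×+1.51 + 2×-1.18) / 3 = (-0.850) / 3 = -0.283 V.

-0.283 V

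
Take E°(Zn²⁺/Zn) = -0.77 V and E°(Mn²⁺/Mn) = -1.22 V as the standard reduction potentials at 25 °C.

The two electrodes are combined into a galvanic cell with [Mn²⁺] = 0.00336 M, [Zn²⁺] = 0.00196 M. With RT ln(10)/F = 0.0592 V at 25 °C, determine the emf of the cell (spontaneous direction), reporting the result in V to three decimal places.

+0.443 V

Zn²⁺/Zn is the cathode (higher E°), Mn²⁺/Mn the anode: E°cell = -0.77 − (-1.22) = +0.45 V, n = 2.
Overall: Zn²⁺(aq) + Mn(s) → Zn(s) + Mn²⁺(aq)
Q = [Mn²⁺] / ([Zn²⁺]); log Q = 0.234.
E = E° − (0.0592/n) log Q = +0.45 − (0.0592/2)(0.234) = +0.443 V.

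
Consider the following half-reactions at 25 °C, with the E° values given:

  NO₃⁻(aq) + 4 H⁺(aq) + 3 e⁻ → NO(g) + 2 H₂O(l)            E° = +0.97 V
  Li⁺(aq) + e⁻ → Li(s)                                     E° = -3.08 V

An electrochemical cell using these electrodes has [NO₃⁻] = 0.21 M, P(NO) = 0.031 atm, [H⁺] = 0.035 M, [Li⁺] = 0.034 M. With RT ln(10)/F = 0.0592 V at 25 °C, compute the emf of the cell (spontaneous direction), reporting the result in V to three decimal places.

NO₃⁻/NO is the cathode (higher E°), Li⁺/Li the anode: E°cell = +0.97 − (-3.08) = +4.05 V, n = 3.
Overall: NO₃⁻(aq) + 4 H⁺(aq) + 3 Li(s) → NO(g) + 2 H₂O(l) + 3 Li⁺(aq)
Q = P(NO)·[Li⁺]^3 / ([NO₃⁻]·[H⁺]^4); log Q = 0.587.
E = E° − (0.0592/n) log Q = +4.05 − (0.0592/3)(0.587) = +4.038 V.

+4.038 V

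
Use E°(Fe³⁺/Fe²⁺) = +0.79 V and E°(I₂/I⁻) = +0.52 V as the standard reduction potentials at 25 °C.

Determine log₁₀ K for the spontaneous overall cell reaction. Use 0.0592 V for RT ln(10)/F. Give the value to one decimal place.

Cathode: Fe³⁺/Fe²⁺; anode: I₂/I⁻. E°cell = +0.27 V, n = 2.
log K = nE°cell / 0.0592 = (2)(+0.27) / 0.0592 = 9.1.

9.1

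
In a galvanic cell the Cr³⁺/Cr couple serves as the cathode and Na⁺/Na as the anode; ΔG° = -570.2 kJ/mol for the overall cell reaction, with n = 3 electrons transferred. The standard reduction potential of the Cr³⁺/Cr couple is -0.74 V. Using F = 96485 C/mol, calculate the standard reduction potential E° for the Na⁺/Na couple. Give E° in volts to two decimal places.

E°cell = −ΔG°/(nF) = −(-570.2×10³)/((3)(96485)) = +1.970 V.
Since Cr³⁺/Cr is the cathode and Na⁺/Na the anode, E°cell = E°(Cr³⁺/Cr) − E°(Na⁺/Na).
So E°(Na⁺/Na) = E°(Cr³⁺/Cr) − E°cell = (-0.74) − (+1.970) = -2.71 V.

-2.71 V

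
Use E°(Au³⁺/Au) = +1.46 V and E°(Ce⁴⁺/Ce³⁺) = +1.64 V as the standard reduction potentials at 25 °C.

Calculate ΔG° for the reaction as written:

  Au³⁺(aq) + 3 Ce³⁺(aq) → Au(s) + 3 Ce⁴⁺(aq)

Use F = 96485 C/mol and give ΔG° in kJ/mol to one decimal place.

As written, Au³⁺/Au is reduced (cathode) and Ce⁴⁺/Ce³⁺ is oxidised (anode), so E°cell = (+1.46) − (+1.64) = -0.18 V.
Balancing electrons gives n = 3.
ΔG° = −nFE° = −(3)(96485)(-0.18) = 52,102 J = +52.1 kJ/mol.

+52.1 kJ/mol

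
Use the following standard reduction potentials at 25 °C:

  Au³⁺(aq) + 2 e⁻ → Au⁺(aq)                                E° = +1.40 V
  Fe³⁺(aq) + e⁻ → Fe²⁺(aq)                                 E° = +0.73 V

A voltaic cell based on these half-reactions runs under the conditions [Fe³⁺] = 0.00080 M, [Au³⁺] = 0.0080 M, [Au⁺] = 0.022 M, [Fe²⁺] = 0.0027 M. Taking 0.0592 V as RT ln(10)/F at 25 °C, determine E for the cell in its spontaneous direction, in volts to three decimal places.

+0.688 V

Au³⁺/Au⁺ is the cathode (higher E°), Fe³⁺/Fe²⁺ the anode: E°cell = +1.40 − (+0.73) = +0.67 V, n = 2.
Overall: Au³⁺(aq) + 2 Fe²⁺(aq) → Au⁺(aq) + 2 Fe³⁺(aq)
Q = [Au⁺]·[Fe³⁺]^2 / ([Au³⁺]·[Fe²⁺]^2); log Q = -0.617.
E = E° − (0.0592/n) log Q = +0.67 − (0.0592/2)(-0.617) = +0.688 V.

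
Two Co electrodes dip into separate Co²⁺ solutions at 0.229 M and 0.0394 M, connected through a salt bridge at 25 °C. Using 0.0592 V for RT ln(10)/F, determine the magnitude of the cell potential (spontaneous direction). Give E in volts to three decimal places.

+0.023 V

For a concentration cell E°cell = 0. The 0.229 M side is the cathode (reduction is favoured where [Co²⁺] is higher).
With n = 2, E = −(0.0592/2) log([Co²⁺]ₐₙ/[Co²⁺]꜀ₐₜ) = −(0.0592/2) log(0.0394/0.229) = −(0.0592/2)(-0.764) = +0.023 V.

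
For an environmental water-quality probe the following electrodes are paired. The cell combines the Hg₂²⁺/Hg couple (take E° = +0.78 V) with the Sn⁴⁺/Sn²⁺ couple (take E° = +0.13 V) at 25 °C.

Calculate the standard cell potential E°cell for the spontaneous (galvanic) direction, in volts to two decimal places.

The Hg₂²⁺/Hg couple has the higher reduction potential, so it is the cathode; Sn⁴⁺/Sn²⁺ is oxidised at the anode.
E°cell = E°(cathode) − E°(anode) = (+0.78) − (+0.13) = +0.65 V.
Since E°cell > 0, the reaction is spontaneous under standard conditions.

+0.65 V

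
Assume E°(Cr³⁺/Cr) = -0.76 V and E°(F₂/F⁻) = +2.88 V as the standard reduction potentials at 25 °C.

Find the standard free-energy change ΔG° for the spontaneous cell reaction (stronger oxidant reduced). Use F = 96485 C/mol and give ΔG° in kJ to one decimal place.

-2107.2 kJ

F₂/F⁻ (E° = +2.88 V) is the cathode; Cr³⁺/Cr (E° = -0.76 V) is the anode, so E°cell = +3.64 V.
Balancing electrons gives n = 6 (lcm of 2 and 3).
ΔG° = −nFE° = −(6)(96485)(+3.64) = -2,107,232 J = -2107.2 kJ.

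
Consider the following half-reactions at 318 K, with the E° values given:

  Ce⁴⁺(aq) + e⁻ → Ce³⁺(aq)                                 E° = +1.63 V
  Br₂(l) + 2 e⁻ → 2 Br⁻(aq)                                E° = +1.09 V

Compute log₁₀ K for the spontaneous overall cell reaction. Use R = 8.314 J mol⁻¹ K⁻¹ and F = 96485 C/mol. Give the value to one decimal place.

Cathode: Ce⁴⁺/Ce³⁺; anode: Br₂/Br⁻. E°cell = (+1.63) − (+1.09) = +0.54 V, with n = 2.
ΔG° = −nFE° = −RT ln K, so ln K = nFE°/(RT) = (2)(96485)(+0.54) / ((8.314)(318)) = 39.414.
log₁₀ K = 39.414 / ln 10 = 17.1.

17.1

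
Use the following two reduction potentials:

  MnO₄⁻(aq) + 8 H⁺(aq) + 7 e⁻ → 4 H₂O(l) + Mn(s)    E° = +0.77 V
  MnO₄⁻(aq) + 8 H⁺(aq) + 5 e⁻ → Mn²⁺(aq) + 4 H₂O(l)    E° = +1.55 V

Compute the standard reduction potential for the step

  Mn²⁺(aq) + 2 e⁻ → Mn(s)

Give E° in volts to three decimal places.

-1.180 V

Sequential free energies add, so n₃E°₃ = n₁E°₁ + n₂E°₂.
With n₃ = 7, and the known step contributing 5×(+1.55) V, the unknown satisfies 2·E° = 7×(+0.77) − 5×(+1.55) = -2.360.
E° = -2.360 / 2 = -1.180 V.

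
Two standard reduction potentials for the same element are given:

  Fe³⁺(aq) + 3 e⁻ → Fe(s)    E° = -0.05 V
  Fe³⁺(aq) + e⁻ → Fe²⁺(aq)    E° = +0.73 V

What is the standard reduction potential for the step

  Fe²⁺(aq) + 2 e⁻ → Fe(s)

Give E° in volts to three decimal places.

-0.440 V

Sequential free energies add, so n₃E°₃ = n₁E°₁ + n₂E°₂.
With n₃ = 3, and the known step contributing 1×(+0.73) V, the unknown satisfies 2·E° = 3×(-0.05) − 1×(+0.73) = -0.880.
E° = -0.880 / 2 = -0.440 V.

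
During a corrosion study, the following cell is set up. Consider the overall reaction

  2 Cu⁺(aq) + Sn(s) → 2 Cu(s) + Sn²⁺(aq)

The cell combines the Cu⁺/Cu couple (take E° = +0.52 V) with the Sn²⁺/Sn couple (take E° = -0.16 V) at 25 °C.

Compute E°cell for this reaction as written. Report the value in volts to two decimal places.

+0.68 V

The Cu⁺/Cu couple has the higher reduction potential, so it is the cathode; Sn²⁺/Sn is oxidised at the anode.
E°cell = E°(cathode) − E°(anode) = (+0.52) − (-0.16) = +0.68 V.
Since E°cell > 0, the reaction is spontaneous under standard conditions.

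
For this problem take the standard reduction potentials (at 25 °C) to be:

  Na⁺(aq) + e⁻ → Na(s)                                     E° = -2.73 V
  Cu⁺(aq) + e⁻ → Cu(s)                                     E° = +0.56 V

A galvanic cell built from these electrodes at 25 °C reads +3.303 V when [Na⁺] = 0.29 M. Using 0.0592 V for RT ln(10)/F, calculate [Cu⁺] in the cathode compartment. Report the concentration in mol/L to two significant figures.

Cu⁺/Cu is the cathode, Na⁺/Na the anode: E°cell = +3.29 V, n = 1.
Overall reaction: Cu⁺(aq) + Na(s) → Cu(s) + Na⁺(aq); Q = [Na⁺]^1/[Cu⁺]^1.
From E = E° − (0.0592/n) log Q: log Q = (E° − E)·n/0.0592 = (+3.29 − (+3.303))·1/0.0592 = -0.2196.
So 1·log[Cu⁺] = 1·log(0.29) − log Q = -0.5376 − (-0.2196) = -0.3180; [Cu⁺] = 10^(-0.3180) ≈ 0.48 M.

0.48 M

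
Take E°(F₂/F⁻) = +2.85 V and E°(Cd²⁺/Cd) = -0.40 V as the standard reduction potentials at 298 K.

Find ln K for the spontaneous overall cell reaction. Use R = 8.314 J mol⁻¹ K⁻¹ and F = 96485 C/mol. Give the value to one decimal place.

Cathode: F₂/F⁻; anode: Cd²⁺/Cd. E°cell = (+2.85) − (-0.40) = +3.25 V, with n = 2.
ΔG° = −nFE° = −RT ln K, so ln K = nFE°/(RT) = (2)(96485)(+3.25) / ((8.314)(298)) = 253.132.

253.1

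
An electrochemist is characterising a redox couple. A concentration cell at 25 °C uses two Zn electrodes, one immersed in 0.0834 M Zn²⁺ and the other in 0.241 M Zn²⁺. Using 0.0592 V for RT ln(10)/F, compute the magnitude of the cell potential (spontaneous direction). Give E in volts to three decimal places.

+0.014 V

For a concentration cell E°cell = 0. The 0.241 M side is the cathode (reduction is favoured where [Zn²⁺] is higher).
With n = 2, E = −(0.0592/2) log([Zn²⁺]ₐₙ/[Zn²⁺]꜀ₐₜ) = −(0.0592/2) log(0.0834/0.241) = −(0.0592/2)(-0.461) = +0.014 V.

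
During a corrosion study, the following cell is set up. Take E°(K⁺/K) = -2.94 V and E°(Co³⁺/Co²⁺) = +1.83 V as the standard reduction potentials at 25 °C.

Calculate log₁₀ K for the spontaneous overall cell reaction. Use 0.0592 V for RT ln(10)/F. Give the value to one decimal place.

Cathode: Co³⁺/Co²⁺; anode: K⁺/K. E°cell = +4.77 V, n = 1.
log K = nE°cell / 0.0592 = (1)(+4.77) / 0.0592 = 80.6.

80.6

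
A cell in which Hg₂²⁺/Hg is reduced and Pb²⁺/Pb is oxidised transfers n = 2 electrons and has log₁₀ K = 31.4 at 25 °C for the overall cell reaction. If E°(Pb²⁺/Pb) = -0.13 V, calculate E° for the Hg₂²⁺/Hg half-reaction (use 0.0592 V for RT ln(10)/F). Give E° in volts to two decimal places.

E°cell = (0.0592/n)·log K = (0.0592/2)(31.4) = +0.929 V.
Since Hg₂²⁺/Hg is the cathode and Pb²⁺/Pb the anode, E°cell = E°(Hg₂²⁺/Hg) − E°(Pb²⁺/Pb).
So E°(Hg₂²⁺/Hg) = E°cell + E°(Pb²⁺/Pb) = +0.929 + (-0.13) = +0.80 V.

+0.80 V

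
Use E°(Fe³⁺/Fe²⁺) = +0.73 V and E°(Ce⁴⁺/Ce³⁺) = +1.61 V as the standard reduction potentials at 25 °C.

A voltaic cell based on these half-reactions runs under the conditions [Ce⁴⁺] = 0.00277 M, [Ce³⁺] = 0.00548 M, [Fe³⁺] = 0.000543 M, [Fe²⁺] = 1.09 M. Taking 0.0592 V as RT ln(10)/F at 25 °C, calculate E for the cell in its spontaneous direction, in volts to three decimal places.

Ce⁴⁺/Ce³⁺ is the cathode (higher E°), Fe³⁺/Fe²⁺ the anode: E°cell = +1.61 − (+0.73) = +0.88 V, n = 1.
Overall: Ce⁴⁺(aq) + Fe²⁺(aq) → Ce³⁺(aq) + Fe³⁺(aq)
Q = [Ce³⁺]·[Fe³⁺] / ([Ce⁴⁺]·[Fe²⁺]); log Q = -3.006.
E = E° − (0.0592/n) log Q = +0.88 − (0.0592/1)(-3.006) = +1.058 V.

+1.058 V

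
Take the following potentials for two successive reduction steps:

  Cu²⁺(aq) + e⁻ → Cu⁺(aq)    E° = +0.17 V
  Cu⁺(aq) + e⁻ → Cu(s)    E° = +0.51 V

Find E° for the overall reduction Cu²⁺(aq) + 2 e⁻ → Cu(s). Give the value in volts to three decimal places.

+0.340 V

Adding the free-energy changes (−nFE°) of the two steps gives −n₃FE°₃ = −n₁FE°₁ − n₂FE°₂.
E°₃ = (1×+0.17 + 1×+0.51) / 2 = (+0.680) / 2 = +0.340 V.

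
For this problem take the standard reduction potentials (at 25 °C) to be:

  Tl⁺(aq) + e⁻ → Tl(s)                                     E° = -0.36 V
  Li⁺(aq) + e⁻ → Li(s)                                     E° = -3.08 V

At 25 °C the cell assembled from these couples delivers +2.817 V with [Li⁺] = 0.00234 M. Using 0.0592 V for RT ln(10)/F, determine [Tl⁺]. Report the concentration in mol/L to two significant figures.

0.10 M

Tl⁺/Tl is the cathode, Li⁺/Li the anode: E°cell = +2.72 V, n = 1.
Overall reaction: Tl⁺(aq) + Li(s) → Tl(s) + Li⁺(aq); Q = [Li⁺]^1/[Tl⁺]^1.
From E = E° − (0.0592/n) log Q: log Q = (E° − E)·n/0.0592 = (+2.72 − (+2.817))·1/0.0592 = -1.6385.
So 1·log[Tl⁺] = 1·log(0.00234) − log Q = -2.6308 − (-1.6385) = -0.9923; [Tl⁺] = 10^(-0.9923) ≈ 0.10 M.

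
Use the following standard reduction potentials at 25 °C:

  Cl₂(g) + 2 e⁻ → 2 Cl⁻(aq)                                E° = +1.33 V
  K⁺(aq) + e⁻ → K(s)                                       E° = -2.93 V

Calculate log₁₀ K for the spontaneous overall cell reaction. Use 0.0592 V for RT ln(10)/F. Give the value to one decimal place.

143.9

Cathode: Cl₂/Cl⁻; anode: K⁺/K. E°cell = +4.26 V, n = 2.
log K = nE°cell / 0.0592 = (2)(+4.26) / 0.0592 = 143.9.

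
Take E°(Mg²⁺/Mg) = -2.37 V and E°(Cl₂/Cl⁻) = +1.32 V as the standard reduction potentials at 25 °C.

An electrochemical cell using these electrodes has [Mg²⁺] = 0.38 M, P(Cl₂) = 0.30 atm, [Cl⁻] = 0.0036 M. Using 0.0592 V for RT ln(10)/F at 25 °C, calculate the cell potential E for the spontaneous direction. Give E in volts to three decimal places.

+3.832 V

Cl₂/Cl⁻ is the cathode (higher E°), Mg²⁺/Mg the anode: E°cell = +1.32 − (-2.37) = +3.69 V, n = 2.
Overall: Cl₂(g) + Mg(s) → 2 Cl⁻(aq) + Mg²⁺(aq)
Q = [Cl⁻]^2·[Mg²⁺] / (P(Cl₂)); log Q = -4.785.
E = E° − (0.0592/n) log Q = +3.69 − (0.0592/2)(-4.785) = +3.832 V.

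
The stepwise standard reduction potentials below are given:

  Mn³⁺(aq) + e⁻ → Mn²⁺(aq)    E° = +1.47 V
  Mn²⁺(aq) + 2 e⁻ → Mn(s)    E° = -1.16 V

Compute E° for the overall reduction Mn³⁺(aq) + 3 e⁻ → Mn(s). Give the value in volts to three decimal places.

-0.283 V

Since ΔG° = −nFE° is additive over sequential reductions, n₃E°₃ = n₁E°₁ + n₂E°₂.
E°₃ = (1×+1.47 + 2×-1.16) / 3 = (-0.850) / 3 = -0.283 V.
E° values themselves are not directly additive — weighting by electron count is essential.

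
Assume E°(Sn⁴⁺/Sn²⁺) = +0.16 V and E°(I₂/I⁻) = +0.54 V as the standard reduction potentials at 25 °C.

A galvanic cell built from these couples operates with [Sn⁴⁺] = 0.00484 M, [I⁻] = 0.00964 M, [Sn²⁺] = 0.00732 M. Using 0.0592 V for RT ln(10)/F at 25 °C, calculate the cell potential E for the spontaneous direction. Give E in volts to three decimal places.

I₂/I⁻ is the cathode (higher E°), Sn⁴⁺/Sn²⁺ the anode: E°cell = +0.54 − (+0.16) = +0.38 V, n = 2.
Overall: I₂(s) + Sn²⁺(aq) → 2 I⁻(aq) + Sn⁴⁺(aq)
Q = [I⁻]^2·[Sn⁴⁺] / ([Sn²⁺]); log Q = -4.212.
E = E° − (0.0592/n) log Q = +0.38 − (0.0592/2)(-4.212) = +0.505 V.

+0.505 V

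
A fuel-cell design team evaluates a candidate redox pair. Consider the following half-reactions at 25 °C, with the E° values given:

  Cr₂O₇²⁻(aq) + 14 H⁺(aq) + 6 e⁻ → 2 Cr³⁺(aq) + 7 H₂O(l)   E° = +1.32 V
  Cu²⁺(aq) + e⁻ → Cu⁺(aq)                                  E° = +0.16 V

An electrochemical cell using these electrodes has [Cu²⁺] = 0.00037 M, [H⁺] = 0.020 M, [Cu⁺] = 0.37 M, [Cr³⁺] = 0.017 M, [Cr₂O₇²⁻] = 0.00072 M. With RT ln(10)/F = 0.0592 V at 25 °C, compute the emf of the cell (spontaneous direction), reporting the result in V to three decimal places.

+1.107 V

Cr₂O₇²⁻/Cr³⁺ is the cathode (higher E°), Cu²⁺/Cu⁺ the anode: E°cell = +1.32 − (+0.16) = +1.16 V, n = 6.
Overall: Cr₂O₇²⁻(aq) + 14 H⁺(aq) + 6 Cu⁺(aq) → 2 Cr³⁺(aq) + 7 H₂O(l) + 6 Cu²⁺(aq)
Q = [Cr³⁺]^2·[Cu²⁺]^6 / ([Cr₂O₇²⁻]·[H⁺]^14·[Cu⁺]^6); log Q = 5.389.
E = E° − (0.0592/n) log Q = +1.16 − (0.0592/6)(5.389) = +1.107 V.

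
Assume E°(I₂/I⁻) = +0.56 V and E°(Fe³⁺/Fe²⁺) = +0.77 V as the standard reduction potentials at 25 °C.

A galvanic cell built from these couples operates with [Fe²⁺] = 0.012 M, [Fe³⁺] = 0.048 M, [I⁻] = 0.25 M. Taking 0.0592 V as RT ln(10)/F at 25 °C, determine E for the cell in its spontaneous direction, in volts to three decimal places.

+0.210 V

Fe³⁺/Fe²⁺ is the cathode (higher E°), I₂/I⁻ the anode: E°cell = +0.77 − (+0.56) = +0.21 V, n = 2.
Overall: 2 Fe³⁺(aq) + 2 I⁻(aq) → 2 Fe²⁺(aq) + I₂(s)
Q = [Fe²⁺]^2 / ([Fe³⁺]^2·[I⁻]^2); log Q = 0.000.
E = E° − (0.0592/n) log Q = +0.21 − (0.0592/2)(0.000) = +0.210 V.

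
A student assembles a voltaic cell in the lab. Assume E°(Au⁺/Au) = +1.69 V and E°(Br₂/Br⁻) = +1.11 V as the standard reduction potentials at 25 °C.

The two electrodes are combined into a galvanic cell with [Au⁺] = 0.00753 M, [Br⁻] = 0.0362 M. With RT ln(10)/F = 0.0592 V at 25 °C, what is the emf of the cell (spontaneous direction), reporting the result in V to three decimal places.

+0.369 V

Au⁺/Au is the cathode (higher E°), Br₂/Br⁻ the anode: E°cell = +1.69 − (+1.11) = +0.58 V, n = 2.
Overall: 2 Au⁺(aq) + 2 Br⁻(aq) → 2 Au(s) + Br₂(l)
Q = 1 / ([Au⁺]^2·[Br⁻]^2); log Q = 7.129.
E = E° − (0.0592/n) log Q = +0.58 − (0.0592/2)(7.129) = +0.369 V.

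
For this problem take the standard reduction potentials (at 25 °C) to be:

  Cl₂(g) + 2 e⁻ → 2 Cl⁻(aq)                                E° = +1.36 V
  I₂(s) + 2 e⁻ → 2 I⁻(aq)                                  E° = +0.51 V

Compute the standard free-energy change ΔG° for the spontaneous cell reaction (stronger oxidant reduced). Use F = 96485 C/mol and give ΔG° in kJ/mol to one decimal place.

Cl₂/Cl⁻ (E° = +1.36 V) is the cathode; I₂/I⁻ (E° = +0.51 V) is the anode, so E°cell = +0.85 V.
Balancing electrons gives n = 2 (lcm of 2 and 2).
ΔG° = −nFE° = −(2)(96485)(+0.85) = -164,024 J = -164.0 kJ/mol.

-164.0 kJ/mol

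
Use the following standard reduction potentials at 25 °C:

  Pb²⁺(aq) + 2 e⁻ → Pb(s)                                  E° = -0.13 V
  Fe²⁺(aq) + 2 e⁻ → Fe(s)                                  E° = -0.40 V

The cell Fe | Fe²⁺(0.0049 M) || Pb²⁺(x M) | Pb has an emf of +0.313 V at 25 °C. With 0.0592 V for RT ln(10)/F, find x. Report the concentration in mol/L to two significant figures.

0.14 M

Pb²⁺/Pb is the cathode, Fe²⁺/Fe the anode: E°cell = +0.27 V, n = 2.
Overall reaction: Pb²⁺(aq) + Fe(s) → Pb(s) + Fe²⁺(aq); Q = [Fe²⁺]^1/[Pb²⁺]^1.
From E = E° − (0.0592/n) log Q: log Q = (E° − E)·n/0.0592 = (+0.27 − (+0.313))·2/0.0592 = -1.4527.
So 1·log[Pb²⁺] = 1·log(0.0049) − log Q = -2.3098 − (-1.4527) = -0.8571; [Pb²⁺] = 10^(-0.8571) ≈ 0.14 M.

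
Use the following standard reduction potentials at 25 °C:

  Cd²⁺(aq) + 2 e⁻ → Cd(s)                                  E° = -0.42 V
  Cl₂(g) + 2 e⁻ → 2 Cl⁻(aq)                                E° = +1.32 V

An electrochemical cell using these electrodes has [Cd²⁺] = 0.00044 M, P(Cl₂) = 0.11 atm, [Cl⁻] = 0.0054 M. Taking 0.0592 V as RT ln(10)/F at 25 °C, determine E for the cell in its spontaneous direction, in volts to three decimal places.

Cl₂/Cl⁻ is the cathode (higher E°), Cd²⁺/Cd the anode: E°cell = +1.32 − (-0.42) = +1.74 V, n = 2.
Overall: Cl₂(g) + Cd(s) → 2 Cl⁻(aq) + Cd²⁺(aq)
Q = [Cl⁻]^2·[Cd²⁺] / (P(Cl₂)); log Q = -6.933.
E = E° − (0.0592/n) log Q = +1.74 − (0.0592/2)(-6.933) = +1.945 V.

+1.945 V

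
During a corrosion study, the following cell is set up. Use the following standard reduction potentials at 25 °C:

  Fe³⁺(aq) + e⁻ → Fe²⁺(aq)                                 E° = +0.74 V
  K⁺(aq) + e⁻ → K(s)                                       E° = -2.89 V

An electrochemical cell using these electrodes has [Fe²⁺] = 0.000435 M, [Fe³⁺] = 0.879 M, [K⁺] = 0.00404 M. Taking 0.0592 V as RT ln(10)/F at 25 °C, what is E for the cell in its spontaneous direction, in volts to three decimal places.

+3.967 V

Fe³⁺/Fe²⁺ is the cathode (higher E°), K⁺/K the anode: E°cell = +0.74 − (-2.89) = +3.63 V, n = 1.
Overall: Fe³⁺(aq) + K(s) → Fe²⁺(aq) + K⁺(aq)
Q = [Fe²⁺]·[K⁺] / ([Fe³⁺]); log Q = -5.699.
E = E° − (0.0592/n) log Q = +3.63 − (0.0592/1)(-5.699) = +3.967 V.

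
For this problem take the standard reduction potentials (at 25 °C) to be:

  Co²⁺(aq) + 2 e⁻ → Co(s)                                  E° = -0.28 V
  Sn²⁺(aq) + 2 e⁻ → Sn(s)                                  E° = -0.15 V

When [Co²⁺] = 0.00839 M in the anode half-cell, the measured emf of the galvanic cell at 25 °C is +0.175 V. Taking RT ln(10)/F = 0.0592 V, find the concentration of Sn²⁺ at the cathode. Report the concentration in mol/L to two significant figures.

Sn²⁺/Sn is the cathode, Co²⁺/Co the anode: E°cell = +0.13 V, n = 2.
Overall reaction: Sn²⁺(aq) + Co(s) → Sn(s) + Co²⁺(aq); Q = [Co²⁺]^1/[Sn²⁺]^1.
From E = E° − (0.0592/n) log Q: log Q = (E° − E)·n/0.0592 = (+0.13 − (+0.175))·2/0.0592 = -1.5203.
So 1·log[Sn²⁺] = 1·log(0.00839) − log Q = -2.0762 − (-1.5203) = -0.5559; [Sn²⁺] = 10^(-0.5559) ≈ 0.28 M.

0.28 M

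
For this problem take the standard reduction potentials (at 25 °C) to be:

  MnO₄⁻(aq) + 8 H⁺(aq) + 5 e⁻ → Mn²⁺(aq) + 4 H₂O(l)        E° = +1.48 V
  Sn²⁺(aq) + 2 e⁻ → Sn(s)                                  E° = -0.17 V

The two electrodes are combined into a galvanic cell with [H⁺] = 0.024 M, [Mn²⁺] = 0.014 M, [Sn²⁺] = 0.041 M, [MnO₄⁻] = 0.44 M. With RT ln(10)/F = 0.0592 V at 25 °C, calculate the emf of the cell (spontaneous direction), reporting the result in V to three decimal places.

+1.555 V

MnO₄⁻/Mn²⁺ is the cathode (higher E°), Sn²⁺/Sn the anode: E°cell = +1.48 − (-0.17) = +1.65 V, n = 10.
Overall: 2 MnO₄⁻(aq) + 16 H⁺(aq) + 5 Sn(s) → 2 Mn²⁺(aq) + 8 H₂O(l) + 5 Sn²⁺(aq)
Q = [Mn²⁺]^2·[Sn²⁺]^5 / ([MnO₄⁻]^2·[H⁺]^16); log Q = 15.986.
E = E° − (0.0592/n) log Q = +1.65 − (0.0592/10)(15.986) = +1.555 V.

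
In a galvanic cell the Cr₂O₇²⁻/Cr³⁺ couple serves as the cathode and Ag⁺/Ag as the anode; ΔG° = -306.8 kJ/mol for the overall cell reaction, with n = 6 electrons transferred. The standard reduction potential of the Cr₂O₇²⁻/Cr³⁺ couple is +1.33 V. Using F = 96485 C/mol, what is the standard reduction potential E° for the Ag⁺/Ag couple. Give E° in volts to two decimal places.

E°cell = −ΔG°/(nF) = −(-306.8×10³)/((6)(96485)) = +0.530 V.
Since Cr₂O₇²⁻/Cr³⁺ is the cathode and Ag⁺/Ag the anode, E°cell = E°(Cr₂O₇²⁻/Cr³⁺) − E°(Ag⁺/Ag).
So E°(Ag⁺/Ag) = E°(Cr₂O₇²⁻/Cr³⁺) − E°cell = (+1.33) − (+0.530) = +0.80 V.

+0.80 V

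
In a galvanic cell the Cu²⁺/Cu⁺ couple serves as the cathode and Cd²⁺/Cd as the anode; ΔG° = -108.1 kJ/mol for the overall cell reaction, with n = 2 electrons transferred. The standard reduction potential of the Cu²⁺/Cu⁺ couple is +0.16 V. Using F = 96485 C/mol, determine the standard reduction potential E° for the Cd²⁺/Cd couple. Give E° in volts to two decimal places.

-0.40 V

E°cell = −ΔG°/(nF) = −(-108.1×10³)/((2)(96485)) = +0.560 V.
Since Cu²⁺/Cu⁺ is the cathode and Cd²⁺/Cd the anode, E°cell = E°(Cu²⁺/Cu⁺) − E°(Cd²⁺/Cd).
So E°(Cd²⁺/Cd) = E°(Cu²⁺/Cu⁺) − E°cell = (+0.16) − (+0.560) = -0.40 V.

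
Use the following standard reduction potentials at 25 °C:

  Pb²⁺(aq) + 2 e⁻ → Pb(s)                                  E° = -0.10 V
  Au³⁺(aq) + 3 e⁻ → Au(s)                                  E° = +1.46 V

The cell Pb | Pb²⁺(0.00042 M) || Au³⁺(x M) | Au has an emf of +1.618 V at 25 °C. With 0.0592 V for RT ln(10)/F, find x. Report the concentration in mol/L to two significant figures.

Au³⁺/Au is the cathode, Pb²⁺/Pb the anode: E°cell = +1.56 V, n = 6.
Overall reaction: 2 Au³⁺(aq) + 3 Pb(s) → 2 Au(s) + 3 Pb²⁺(aq); Q = [Pb²⁺]^3/[Au³⁺]^2.
From E = E° − (0.0592/n) log Q: log Q = (E° − E)·n/0.0592 = (+1.56 − (+1.618))·6/0.0592 = -5.8784.
So 2·log[Au³⁺] = 3·log(0.00042) − log Q = -10.1303 − (-5.8784) = -4.2519; log[Au³⁺] = -4.2519 / 2 = -2.1260; [Au³⁺] = 10^(-2.1260) ≈ 0.0075 M.

0.0075 M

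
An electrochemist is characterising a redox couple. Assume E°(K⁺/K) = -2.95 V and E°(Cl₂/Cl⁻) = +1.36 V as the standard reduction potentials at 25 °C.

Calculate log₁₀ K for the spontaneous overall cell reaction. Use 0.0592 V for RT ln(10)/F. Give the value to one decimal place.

Cathode: Cl₂/Cl⁻; anode: K⁺/K. E°cell = +4.31 V, n = 2.
log K = nE°cell / 0.0592 = (2)(+4.31) / 0.0592 = 145.6.

145.6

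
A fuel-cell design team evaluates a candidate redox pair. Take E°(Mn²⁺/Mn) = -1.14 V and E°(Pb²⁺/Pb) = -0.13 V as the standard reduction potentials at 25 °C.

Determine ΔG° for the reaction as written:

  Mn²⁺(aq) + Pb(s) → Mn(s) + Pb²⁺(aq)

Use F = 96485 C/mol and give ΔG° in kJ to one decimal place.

As written, Mn²⁺/Mn is reduced (cathode) and Pb²⁺/Pb is oxidised (anode), so E°cell = (-1.14) − (-0.13) = -1.01 V.
Balancing electrons gives n = 2.
ΔG° = −nFE° = −(2)(96485)(-1.01) = 194,900 J = +194.9 kJ.

+194.9 kJ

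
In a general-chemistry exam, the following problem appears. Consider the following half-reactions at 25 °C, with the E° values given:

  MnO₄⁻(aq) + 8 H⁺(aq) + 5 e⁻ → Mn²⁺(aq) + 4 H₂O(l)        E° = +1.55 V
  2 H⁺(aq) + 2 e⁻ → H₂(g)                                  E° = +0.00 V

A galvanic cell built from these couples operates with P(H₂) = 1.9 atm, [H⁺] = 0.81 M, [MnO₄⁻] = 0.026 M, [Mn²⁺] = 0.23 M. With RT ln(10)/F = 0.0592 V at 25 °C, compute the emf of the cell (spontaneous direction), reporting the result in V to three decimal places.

MnO₄⁻/Mn²⁺ is the cathode (higher E°), H⁺/H₂ the anode: E°cell = +1.55 − (+0.00) = +1.55 V, n = 10.
Overall: 2 MnO₄⁻(aq) + 6 H⁺(aq) + 5 H₂(g) → 2 Mn²⁺(aq) + 8 H₂O(l)
Q = [Mn²⁺]^2 / ([MnO₄⁻]^2·[H⁺]^6·P(H₂)^5); log Q = 1.049.
E = E° − (0.0592/n) log Q = +1.55 − (0.0592/10)(1.049) = +1.544 V.

+1.544 V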